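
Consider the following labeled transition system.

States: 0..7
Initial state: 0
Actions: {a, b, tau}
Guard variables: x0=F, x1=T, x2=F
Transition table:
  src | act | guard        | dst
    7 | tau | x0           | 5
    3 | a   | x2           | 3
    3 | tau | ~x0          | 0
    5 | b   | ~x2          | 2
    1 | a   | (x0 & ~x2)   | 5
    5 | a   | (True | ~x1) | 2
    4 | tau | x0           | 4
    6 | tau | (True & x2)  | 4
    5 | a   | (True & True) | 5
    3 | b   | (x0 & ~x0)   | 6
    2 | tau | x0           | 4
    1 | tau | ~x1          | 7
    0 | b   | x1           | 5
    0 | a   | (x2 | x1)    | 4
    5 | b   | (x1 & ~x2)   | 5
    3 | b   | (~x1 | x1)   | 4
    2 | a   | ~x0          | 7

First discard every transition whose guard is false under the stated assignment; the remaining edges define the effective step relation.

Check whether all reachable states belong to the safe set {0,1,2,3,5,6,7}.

Answer: INVARIANT VIOLATED at state 4

Trace:
Allowed set {0,1,2,3,5,6,7}
Reachable = {0,2,4,5,7}
  0: ✓
  2: ✓
  4: outside
  5: ✓
  7: ✓
reach 4 via a — violates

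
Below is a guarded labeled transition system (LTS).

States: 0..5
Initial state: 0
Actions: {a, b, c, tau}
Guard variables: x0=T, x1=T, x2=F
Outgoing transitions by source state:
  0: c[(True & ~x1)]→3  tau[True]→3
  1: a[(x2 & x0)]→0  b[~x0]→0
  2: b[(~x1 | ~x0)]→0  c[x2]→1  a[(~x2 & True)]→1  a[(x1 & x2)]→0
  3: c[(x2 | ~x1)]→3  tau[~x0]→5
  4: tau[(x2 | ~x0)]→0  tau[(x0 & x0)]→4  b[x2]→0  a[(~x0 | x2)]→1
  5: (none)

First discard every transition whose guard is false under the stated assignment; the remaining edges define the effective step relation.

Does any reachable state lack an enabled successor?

Reachable = {0,3}
  0: tau→3  [1 exit(s)]
  3: ∅  [no exit]
trace reaching 3: tau

Answer: DEADLOCK at state 3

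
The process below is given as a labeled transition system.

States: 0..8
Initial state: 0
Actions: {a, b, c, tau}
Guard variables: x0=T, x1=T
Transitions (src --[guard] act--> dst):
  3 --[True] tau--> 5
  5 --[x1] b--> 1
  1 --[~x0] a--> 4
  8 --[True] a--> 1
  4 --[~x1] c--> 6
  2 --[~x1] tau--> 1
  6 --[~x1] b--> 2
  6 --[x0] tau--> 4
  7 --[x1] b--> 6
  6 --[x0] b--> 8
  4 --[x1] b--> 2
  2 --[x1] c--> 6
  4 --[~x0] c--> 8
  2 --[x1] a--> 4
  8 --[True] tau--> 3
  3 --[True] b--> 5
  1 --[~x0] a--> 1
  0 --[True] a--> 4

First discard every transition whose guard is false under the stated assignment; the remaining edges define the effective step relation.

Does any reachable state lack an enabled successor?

Answer: DEADLOCK at state 1

Trace:
Reachable = {0,1,2,3,4,5,6,8}
  0: a→4  [deg 1]
  1: ∅  [STUCK]
  2: a→4  c→6  [deg 2]
  3: b→5  tau→5  [deg 2]
  4: b→2  [deg 1]
  5: b→1  [deg 1]
  6: b→8  tau→4  [deg 2]
  8: a→1  tau→3  [deg 2]
witness 1: a·b·c·b·a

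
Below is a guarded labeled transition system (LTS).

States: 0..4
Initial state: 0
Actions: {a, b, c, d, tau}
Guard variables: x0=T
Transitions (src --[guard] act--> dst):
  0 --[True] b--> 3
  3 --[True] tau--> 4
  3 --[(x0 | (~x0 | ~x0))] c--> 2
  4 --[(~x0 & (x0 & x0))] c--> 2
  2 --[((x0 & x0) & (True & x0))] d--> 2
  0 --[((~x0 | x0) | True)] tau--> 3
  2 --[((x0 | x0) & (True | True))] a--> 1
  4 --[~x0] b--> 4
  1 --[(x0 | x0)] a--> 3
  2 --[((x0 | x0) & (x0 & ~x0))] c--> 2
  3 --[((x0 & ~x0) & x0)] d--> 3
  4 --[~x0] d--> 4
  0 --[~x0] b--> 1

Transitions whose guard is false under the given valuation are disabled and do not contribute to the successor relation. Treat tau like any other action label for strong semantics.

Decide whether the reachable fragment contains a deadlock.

Answer: DEADLOCK at state 4

Analysis:
Reachable = {0,1,2,3,4}
  0: b→3  tau→3  [deg 2]
  1: a→3  [deg 1]
  2: a→1  d→2  [deg 2]
  3: c→2  tau→4  [deg 2]
  4: ∅  [STUCK]
Path to 4: b·tau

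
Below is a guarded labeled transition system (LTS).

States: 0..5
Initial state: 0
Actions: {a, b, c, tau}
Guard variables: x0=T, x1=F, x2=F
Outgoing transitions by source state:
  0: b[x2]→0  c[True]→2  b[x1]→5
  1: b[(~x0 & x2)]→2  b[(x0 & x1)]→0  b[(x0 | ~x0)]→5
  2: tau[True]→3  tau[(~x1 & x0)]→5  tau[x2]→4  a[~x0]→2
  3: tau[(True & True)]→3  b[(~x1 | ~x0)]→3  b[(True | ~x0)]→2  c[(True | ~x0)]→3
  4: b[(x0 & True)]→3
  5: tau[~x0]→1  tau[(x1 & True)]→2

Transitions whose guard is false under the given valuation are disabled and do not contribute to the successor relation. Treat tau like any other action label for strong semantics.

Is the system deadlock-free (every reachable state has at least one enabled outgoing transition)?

R = {0,2,3,5}
  0: c→2  [1 exit(s)]
  2: tau→3  tau→5  [2 exit(s)]
  3: b→2  b→3  c→3  tau→3  [4 exit(s)]
  5: ∅  [no exit]
trace reaching 5: c·tau

Answer: DEADLOCK at state 5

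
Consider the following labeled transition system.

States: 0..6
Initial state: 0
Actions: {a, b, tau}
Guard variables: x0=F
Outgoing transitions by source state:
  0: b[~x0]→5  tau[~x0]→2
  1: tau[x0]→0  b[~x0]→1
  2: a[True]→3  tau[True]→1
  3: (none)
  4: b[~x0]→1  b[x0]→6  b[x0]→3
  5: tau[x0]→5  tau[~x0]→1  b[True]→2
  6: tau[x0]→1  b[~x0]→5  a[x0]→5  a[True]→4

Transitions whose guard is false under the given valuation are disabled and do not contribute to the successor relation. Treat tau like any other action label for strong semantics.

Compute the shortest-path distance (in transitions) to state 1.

BFS to 1:
  Layer 0: {0}
  Layer 1: {2,5}
  Layer 2: {1,3}
1 enters at depth 2; path b·tau

Answer: 2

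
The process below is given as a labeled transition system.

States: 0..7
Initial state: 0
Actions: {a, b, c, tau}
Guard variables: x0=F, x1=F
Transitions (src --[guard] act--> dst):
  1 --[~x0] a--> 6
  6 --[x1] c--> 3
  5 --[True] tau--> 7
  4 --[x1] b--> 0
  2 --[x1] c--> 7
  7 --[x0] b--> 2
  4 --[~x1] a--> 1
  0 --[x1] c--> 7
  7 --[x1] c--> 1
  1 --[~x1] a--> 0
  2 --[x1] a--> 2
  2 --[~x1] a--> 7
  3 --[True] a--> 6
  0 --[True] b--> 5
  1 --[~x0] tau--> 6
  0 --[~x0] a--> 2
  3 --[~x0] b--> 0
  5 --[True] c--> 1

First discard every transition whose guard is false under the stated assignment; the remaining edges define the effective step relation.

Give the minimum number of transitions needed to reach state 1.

Breadth-first toward 1:
  depth 0: {0}
  depth 1: {2,5}
  depth 2: {1,7}
1 enters at depth 2; path b·c

Answer: 2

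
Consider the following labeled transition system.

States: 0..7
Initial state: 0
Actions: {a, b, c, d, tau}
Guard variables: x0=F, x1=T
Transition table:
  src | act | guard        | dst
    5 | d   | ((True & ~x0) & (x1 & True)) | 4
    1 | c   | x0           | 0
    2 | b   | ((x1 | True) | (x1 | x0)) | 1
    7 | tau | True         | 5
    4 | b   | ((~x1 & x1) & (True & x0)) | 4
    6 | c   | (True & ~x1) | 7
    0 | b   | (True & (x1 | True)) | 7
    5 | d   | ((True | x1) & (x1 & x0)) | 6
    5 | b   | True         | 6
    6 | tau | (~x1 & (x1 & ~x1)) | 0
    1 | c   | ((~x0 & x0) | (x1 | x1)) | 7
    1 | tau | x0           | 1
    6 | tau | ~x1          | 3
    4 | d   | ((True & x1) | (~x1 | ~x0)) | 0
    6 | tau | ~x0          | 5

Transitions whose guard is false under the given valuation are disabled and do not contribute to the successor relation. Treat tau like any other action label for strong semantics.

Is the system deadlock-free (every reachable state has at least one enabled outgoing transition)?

Answer: DEADLOCK-FREE

Analysis:
Reachable = {0,4,5,6,7}
  0: b→7  [1 exit(s)]
  4: d→0  [1 exit(s)]
  5: b→6  d→4  [2 exit(s)]
  6: tau→5  [1 exit(s)]
  7: tau→5  [1 exit(s)]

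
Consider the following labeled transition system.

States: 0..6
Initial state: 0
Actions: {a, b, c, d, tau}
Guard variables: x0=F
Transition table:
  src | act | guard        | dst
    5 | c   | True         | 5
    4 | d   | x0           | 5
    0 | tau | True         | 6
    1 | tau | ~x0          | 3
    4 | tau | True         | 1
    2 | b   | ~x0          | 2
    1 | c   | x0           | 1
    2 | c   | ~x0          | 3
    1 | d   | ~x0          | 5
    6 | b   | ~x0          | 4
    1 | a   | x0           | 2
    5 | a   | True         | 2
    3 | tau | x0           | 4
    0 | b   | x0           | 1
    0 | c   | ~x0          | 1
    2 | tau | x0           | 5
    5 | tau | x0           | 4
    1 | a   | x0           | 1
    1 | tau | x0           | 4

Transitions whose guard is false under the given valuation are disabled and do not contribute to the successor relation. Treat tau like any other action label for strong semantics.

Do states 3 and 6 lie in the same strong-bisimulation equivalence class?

Bisimulation quotient by refinement:
  round 0: {{0,1,2,3,4,5,6}}
  round 1: {{0},{1},{2},{3},{4},{5},{6}}
Fixed point at round 2; 7 class(es).
[3]={3}  [6]={6}

Answer: NOT BISIMILAR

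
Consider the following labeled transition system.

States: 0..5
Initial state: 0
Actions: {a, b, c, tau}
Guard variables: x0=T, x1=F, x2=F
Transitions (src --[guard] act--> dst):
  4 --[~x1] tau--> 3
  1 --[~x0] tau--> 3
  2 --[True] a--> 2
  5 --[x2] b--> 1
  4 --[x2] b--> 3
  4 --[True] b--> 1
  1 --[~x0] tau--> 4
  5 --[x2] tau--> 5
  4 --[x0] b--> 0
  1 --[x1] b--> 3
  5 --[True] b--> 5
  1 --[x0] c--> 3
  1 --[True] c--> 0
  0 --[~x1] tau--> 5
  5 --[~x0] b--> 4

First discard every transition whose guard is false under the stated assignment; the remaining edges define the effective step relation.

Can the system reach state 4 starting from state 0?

Answer: UNREACHABLE

Trace:
8 transition(s) survive guard evaluation.
Layer 0: {0}
Layer 1: {5}  cumulative {0,5}
Reachable = {0,5}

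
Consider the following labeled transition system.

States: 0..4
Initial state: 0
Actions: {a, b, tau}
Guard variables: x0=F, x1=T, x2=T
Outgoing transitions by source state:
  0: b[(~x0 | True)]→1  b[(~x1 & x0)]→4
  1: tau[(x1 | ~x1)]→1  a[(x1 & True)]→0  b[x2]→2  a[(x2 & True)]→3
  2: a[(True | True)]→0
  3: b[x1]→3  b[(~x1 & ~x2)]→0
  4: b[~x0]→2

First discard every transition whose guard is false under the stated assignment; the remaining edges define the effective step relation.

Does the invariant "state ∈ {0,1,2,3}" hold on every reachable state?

Answer: INVARIANT HOLDS

Analysis:
Safe = {0,1,2,3}
Reach set: {0,1,2,3}
  0: ✓
  1: ✓
  2: ✓
  3: ✓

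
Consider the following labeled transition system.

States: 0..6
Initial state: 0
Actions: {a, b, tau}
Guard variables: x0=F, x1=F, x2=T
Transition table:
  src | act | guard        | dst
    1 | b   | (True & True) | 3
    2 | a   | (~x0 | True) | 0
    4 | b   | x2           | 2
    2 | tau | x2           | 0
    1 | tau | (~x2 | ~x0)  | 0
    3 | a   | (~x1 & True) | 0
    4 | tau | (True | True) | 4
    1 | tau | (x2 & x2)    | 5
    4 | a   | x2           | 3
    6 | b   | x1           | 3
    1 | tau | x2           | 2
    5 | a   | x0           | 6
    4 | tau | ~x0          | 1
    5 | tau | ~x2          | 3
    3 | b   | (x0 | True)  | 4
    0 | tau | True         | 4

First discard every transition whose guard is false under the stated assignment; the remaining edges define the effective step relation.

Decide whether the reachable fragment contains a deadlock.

Reachable = {0,1,2,3,4,5}
  0: tau→4  [1 out]
  1: b→3  tau→0  tau→2  tau→5  [4 out]
  2: a→0  tau→0  [2 out]
  3: a→0  b→4  [2 out]
  4: a→3  b→2  tau→1  tau→4  [4 out]
  5: ∅  [deadlock]
trace reaching 5: tau·tau·tau

Answer: DEADLOCK at state 5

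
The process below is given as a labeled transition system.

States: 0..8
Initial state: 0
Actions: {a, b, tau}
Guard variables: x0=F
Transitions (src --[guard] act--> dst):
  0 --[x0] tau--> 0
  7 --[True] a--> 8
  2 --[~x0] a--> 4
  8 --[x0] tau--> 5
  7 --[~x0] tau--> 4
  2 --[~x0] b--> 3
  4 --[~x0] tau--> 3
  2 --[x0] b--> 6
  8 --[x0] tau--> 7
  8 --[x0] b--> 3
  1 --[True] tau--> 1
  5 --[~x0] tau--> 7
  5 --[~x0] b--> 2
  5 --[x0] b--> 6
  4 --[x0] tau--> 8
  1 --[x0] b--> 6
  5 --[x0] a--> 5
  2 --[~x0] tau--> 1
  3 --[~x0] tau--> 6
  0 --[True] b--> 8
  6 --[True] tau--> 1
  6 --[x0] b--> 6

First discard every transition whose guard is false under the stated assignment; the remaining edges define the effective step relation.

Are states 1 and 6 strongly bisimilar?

Answer: BISIMILAR

Trace:
Refine partition for ~:
  P[0] = {{0,1,2,3,4,5,6,7,8}}
  P[1] = {{0},{1,3,4,6},{2},{5},{7},{8}}
6 equivalence class(es) (converged in 2)
1∈{1,3,4,6}, 6∈{1,3,4,6}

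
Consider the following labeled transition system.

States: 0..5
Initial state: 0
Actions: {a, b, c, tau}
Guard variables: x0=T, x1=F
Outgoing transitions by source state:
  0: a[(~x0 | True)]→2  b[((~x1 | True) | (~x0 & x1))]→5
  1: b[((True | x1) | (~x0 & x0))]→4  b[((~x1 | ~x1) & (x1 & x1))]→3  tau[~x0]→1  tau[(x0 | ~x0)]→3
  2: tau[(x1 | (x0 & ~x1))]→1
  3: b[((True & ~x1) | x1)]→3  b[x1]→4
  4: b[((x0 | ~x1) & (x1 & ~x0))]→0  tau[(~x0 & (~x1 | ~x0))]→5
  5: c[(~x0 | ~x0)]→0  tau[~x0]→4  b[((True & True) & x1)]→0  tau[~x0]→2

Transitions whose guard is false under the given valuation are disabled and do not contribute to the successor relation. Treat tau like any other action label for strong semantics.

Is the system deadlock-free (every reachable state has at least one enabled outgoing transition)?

R = {0,1,2,3,4,5}
  0: a→2  b→5  [deg 2]
  1: b→4  tau→3  [deg 2]
  2: tau→1  [deg 1]
  3: b→3  [deg 1]
  4: ∅  [deadlock]
  5: ∅  [deadlock]
Path to 4: a·tau·b

Answer: DEADLOCK at state 4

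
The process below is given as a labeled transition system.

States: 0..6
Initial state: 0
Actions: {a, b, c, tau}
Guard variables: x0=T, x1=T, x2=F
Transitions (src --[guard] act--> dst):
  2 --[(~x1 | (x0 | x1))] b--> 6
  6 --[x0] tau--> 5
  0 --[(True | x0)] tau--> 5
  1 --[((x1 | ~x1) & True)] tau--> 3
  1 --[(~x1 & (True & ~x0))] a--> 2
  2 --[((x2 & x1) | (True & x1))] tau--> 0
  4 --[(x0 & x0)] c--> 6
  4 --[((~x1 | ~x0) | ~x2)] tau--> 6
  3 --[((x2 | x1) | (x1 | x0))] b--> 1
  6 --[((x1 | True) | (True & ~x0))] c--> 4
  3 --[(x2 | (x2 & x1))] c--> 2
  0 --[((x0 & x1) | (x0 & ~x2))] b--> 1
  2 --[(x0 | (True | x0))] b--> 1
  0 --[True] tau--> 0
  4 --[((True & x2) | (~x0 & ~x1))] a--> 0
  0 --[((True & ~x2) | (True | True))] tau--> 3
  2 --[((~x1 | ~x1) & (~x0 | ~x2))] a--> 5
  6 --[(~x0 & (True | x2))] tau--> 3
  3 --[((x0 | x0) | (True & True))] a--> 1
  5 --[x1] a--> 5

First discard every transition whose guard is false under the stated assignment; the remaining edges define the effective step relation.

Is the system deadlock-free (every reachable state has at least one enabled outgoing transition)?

R = {0,1,3,5}
  0: b→1  tau→0  tau→3  tau→5  [4 exit(s)]
  1: tau→3  [1 exit(s)]
  3: a→1  b→1  [2 exit(s)]
  5: a→5  [1 exit(s)]

Answer: DEADLOCK-FREE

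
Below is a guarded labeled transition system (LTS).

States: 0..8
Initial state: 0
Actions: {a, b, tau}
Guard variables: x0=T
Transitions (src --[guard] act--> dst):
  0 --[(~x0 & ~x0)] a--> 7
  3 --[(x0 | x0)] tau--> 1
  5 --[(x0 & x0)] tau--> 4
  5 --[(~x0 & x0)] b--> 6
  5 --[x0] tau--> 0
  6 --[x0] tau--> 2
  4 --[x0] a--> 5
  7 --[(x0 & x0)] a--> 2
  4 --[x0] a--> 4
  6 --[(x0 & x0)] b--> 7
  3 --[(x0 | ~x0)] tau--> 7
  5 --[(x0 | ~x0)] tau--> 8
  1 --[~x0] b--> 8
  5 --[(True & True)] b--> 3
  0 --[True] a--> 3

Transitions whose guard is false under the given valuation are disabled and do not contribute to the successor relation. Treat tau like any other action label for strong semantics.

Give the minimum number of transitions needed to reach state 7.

Answer: 2

Working:
BFS to 7:
  Layer 0: {0}
  Layer 1: {3}
  Layer 2: {1,7}
first hit 7 at d=2 via a·tau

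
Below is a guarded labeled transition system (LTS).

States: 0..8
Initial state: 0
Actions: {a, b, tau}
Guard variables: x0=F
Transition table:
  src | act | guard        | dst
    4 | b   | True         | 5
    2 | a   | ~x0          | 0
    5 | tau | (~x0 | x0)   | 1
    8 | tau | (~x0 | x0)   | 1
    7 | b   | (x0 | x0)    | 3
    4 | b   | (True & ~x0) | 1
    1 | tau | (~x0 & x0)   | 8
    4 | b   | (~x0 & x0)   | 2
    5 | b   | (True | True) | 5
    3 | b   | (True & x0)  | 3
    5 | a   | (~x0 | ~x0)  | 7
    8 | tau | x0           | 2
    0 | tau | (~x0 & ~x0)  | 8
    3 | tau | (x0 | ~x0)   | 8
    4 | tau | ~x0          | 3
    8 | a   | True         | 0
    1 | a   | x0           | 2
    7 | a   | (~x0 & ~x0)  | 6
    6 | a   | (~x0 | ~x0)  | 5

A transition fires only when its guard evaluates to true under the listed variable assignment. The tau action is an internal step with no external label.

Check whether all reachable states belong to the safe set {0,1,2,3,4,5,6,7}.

Safe = {0,1,2,3,4,5,6,7}
Reachable = {0,1,8}
  0: safe
  1: safe
  8: outside
reach 8 via tau — violates

Answer: INVARIANT VIOLATED at state 8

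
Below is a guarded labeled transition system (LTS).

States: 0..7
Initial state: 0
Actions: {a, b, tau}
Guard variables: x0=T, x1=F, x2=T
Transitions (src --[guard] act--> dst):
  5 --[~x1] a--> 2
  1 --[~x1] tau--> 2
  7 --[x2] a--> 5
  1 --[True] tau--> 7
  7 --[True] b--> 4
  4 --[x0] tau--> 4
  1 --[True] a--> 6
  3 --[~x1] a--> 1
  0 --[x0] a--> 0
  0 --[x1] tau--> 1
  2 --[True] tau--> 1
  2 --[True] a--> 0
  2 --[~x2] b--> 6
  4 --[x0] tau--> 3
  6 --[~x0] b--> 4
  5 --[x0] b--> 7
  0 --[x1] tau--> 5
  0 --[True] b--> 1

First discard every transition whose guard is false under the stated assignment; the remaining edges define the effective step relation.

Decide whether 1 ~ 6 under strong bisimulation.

Answer: NOT BISIMILAR

Trace:
Compute ~ classes (split until stable):
  π0 = {{0,1,2,3,4,5,6,7}}
  π1 = {{0,5,7},{1,2},{3},{4},{6}}
  π2 = {{0},{1},{2},{3},{4},{5},{6},{7}}
8 equivalence class(es) (converged in 3)
class of 1: {1}; class of 6: {6}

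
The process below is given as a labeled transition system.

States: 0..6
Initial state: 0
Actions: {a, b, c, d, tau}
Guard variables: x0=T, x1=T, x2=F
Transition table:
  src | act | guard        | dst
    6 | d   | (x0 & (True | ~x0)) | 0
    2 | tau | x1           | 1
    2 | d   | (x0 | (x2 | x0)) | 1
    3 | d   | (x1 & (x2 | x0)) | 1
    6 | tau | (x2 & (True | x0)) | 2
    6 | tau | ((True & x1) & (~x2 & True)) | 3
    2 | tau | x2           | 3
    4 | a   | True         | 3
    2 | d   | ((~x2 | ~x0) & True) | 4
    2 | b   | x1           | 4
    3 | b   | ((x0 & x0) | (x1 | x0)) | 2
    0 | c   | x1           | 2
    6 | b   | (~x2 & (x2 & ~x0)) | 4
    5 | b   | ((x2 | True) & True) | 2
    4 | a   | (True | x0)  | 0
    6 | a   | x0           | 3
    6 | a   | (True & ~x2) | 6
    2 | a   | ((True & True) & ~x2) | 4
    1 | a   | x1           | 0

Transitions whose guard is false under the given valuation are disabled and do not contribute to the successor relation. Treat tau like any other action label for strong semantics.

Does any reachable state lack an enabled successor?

Reach set: {0,1,2,3,4}
  0: c→2  [deg 1]
  1: a→0  [deg 1]
  2: a→4  b→4  d→1  d→4  tau→1  [deg 5]
  3: b→2  d→1  [deg 2]
  4: a→0  a→3  [deg 2]

Answer: DEADLOCK-FREE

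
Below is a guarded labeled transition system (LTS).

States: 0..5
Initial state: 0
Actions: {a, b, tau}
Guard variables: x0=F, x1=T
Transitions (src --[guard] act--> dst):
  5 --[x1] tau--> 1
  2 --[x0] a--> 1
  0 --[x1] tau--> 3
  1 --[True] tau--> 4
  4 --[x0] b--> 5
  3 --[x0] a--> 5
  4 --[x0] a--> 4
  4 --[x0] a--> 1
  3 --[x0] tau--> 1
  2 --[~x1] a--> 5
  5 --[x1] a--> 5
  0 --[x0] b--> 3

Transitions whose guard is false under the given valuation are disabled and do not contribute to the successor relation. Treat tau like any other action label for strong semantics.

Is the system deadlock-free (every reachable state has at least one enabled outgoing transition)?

Reachable = {0,3}
  0: tau→3  [1 out]
  3: ∅  [no exit]
trace reaching 3: tau

Answer: DEADLOCK at state 3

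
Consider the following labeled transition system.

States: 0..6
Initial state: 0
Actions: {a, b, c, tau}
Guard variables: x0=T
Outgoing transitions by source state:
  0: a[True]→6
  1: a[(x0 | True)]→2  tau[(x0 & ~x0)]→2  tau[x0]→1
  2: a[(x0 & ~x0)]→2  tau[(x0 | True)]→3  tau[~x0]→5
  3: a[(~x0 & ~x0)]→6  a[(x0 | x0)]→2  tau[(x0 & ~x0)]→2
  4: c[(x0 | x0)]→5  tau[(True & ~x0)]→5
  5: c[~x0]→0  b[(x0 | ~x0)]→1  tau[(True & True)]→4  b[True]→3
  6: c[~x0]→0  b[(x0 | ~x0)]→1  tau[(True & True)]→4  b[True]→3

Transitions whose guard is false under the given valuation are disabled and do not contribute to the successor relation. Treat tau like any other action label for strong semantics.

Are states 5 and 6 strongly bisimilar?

Compute ~ classes (split until stable):
  round 0: {{0,1,2,3,4,5,6}}
  round 1: {{0,3},{1},{2},{4},{5,6}}
  round 2: {{0},{1},{2},{3},{4},{5,6}}
6 equivalence class(es) (converged in 3)
5∈{5,6}, 6∈{5,6}

Answer: BISIMILAR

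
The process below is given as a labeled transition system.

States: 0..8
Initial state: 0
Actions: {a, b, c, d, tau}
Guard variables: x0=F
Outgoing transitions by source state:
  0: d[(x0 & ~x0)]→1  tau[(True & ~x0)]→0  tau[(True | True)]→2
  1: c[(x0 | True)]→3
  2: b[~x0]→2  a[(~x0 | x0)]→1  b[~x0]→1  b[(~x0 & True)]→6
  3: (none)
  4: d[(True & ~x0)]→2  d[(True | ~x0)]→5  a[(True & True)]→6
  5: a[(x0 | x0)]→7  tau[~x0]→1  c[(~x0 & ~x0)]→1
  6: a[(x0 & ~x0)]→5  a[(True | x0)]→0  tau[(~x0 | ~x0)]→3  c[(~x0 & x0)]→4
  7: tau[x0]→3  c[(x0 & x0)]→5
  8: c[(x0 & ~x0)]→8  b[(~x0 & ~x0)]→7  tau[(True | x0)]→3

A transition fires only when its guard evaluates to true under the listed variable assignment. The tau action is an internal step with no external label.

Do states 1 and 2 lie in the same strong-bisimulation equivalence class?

Compute ~ classes (split until stable):
  P[0] = {{0,1,2,3,4,5,6,7,8}}
  P[1] = {{0},{1},{2},{3,7},{4},{5},{6},{8}}
8 equivalence class(es) (converged in 2)
class of 1: {1}; class of 2: {2}

Answer: NOT BISIMILAR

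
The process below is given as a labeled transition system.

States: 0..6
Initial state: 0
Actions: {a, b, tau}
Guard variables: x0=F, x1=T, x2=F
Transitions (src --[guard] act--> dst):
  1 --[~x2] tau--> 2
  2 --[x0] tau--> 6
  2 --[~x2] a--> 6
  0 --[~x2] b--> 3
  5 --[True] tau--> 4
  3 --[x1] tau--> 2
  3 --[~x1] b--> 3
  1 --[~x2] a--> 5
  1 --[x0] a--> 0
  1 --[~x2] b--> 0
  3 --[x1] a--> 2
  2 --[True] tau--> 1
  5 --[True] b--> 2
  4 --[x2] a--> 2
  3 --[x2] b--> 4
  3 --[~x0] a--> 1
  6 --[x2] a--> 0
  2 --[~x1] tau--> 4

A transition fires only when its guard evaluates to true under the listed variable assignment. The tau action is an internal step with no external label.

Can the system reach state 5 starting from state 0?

Guard filter leaves 11 enabled edge(s).
L0 = {0}
L1 = {3}  total {0,3}
L2 = {1,2}  total {0,1,2,3}
L3 = {5,6}  total {0,1,2,3,5,6}
L4 = {4}  total {0,1,2,3,4,5,6}
R = {0,1,2,3,4,5,6}
witness 5: b·a·a

Answer: REACHABLE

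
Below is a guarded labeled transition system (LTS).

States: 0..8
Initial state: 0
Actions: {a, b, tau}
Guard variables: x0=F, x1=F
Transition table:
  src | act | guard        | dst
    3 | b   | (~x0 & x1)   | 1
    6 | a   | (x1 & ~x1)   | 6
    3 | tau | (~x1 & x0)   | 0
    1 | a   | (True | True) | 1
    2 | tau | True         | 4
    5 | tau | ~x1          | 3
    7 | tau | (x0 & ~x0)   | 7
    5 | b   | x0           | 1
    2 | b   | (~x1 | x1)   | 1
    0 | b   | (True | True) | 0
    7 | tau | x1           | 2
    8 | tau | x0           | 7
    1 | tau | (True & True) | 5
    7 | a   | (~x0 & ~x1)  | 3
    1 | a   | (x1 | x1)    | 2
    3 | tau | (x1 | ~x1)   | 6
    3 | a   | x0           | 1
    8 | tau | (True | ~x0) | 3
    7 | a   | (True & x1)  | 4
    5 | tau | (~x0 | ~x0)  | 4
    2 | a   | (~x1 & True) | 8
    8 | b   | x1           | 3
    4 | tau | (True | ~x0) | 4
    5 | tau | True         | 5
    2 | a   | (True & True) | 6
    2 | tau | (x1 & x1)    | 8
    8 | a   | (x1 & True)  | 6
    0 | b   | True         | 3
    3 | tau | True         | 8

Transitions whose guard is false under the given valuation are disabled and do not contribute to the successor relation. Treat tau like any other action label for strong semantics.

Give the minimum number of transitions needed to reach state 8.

Breadth-first toward 8:
  depth 0: {0}
  depth 1: {3}
  depth 2: {6,8}
depth(8)=2, e.g. b·tau

Answer: 2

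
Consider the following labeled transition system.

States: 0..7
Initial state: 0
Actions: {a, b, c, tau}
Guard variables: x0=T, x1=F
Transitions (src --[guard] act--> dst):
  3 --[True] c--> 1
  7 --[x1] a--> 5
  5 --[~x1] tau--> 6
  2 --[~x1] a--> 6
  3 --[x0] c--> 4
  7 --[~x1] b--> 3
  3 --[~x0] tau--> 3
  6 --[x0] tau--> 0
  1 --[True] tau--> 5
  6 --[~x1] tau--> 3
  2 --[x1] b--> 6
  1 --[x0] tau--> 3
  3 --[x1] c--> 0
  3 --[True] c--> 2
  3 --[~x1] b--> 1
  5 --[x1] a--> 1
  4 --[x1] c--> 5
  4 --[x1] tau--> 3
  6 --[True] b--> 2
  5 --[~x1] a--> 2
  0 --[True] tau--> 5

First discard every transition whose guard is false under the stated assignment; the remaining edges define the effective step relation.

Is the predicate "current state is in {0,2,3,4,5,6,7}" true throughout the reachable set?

Inv-set: {0,2,3,4,5,6,7}
Reachable = {0,1,2,3,4,5,6}
  0: safe
  1: ✗ unsafe
  2: safe
  3: safe
  4: safe
  5: safe
  6: safe
witness against invariant: tau·tau·tau·c → 1

Answer: INVARIANT VIOLATED at state 1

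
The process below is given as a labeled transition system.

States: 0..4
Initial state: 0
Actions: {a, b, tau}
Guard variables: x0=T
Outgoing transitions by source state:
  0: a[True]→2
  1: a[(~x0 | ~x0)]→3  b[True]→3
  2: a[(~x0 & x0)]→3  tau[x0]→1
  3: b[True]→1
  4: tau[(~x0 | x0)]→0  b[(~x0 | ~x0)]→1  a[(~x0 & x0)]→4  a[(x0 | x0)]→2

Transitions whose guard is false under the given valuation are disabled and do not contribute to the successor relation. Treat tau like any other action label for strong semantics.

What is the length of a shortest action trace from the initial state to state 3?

Layered search for 3:
  Layer 0: {0}
  Layer 1: {2}
  Layer 2: {1}
  Layer 3: {3}
3 enters at depth 3; path a·tau·b

Answer: 3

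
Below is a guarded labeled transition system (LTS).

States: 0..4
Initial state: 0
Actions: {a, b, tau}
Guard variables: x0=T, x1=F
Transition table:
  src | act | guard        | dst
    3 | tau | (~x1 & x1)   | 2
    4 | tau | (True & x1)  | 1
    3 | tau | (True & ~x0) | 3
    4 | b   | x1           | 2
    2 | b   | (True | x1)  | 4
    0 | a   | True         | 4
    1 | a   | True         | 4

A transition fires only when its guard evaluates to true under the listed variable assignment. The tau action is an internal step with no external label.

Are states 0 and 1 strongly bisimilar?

Answer: BISIMILAR

Working:
Compute ~ classes (split until stable):
  π0 = {{0,1,2,3,4}}
  π1 = {{0,1},{2},{3,4}}
stable after 2 split(s): 3 block(s)
[0]={0,1}  [1]={0,1}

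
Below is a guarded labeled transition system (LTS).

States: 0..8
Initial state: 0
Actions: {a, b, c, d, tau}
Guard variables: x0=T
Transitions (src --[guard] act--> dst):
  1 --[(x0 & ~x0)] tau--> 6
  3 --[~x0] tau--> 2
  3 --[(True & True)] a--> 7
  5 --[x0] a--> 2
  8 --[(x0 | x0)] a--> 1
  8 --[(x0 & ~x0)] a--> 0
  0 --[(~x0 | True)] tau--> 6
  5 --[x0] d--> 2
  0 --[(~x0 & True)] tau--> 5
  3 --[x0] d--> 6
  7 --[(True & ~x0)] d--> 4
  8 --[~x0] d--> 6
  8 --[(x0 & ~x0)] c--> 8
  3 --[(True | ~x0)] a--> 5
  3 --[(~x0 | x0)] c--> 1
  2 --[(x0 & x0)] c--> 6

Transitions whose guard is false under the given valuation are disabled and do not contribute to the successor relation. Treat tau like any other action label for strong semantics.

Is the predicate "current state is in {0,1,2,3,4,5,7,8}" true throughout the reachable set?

Allowed set {0,1,2,3,4,5,7,8}
R = {0,6}
  0: safe
  6: outside
counterexample path to 6: tau

Answer: INVARIANT VIOLATED at state 6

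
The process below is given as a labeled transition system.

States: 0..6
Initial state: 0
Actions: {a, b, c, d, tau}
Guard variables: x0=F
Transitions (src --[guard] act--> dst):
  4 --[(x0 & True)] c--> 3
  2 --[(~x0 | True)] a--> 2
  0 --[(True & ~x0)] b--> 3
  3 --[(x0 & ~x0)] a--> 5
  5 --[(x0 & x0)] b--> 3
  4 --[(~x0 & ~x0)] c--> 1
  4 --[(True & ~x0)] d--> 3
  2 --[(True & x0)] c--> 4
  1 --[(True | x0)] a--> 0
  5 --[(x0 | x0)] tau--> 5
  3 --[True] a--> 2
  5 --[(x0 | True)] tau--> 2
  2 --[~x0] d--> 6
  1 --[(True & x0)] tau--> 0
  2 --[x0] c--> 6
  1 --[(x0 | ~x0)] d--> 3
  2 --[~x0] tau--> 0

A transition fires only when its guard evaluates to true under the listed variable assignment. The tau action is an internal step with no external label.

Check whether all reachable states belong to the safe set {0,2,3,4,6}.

Answer: INVARIANT HOLDS

Working:
Allowed set {0,2,3,4,6}
Reachable = {0,2,3,6}
  0: ok
  2: ok
  3: ok
  6: ok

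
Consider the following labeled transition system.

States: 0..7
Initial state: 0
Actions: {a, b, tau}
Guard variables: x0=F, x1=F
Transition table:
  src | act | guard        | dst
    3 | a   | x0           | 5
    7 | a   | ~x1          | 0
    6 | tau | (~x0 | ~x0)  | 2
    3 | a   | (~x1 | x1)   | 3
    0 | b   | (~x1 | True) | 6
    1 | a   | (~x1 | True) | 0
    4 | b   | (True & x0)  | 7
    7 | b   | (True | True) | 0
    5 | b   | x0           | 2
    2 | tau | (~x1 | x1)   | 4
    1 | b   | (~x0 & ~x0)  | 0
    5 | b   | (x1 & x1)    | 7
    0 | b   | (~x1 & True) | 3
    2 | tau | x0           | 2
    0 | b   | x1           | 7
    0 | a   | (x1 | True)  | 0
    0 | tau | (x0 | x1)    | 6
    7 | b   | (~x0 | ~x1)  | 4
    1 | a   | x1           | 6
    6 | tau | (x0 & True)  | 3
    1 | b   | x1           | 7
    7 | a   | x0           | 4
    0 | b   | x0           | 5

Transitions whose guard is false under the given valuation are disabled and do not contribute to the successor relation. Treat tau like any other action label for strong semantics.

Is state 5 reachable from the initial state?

Answer: UNREACHABLE

Analysis:
Guard filter leaves 11 enabled edge(s).
L0 = {0}
L1 = {3,6}  now seen {0,3,6}
L2 = {2}  now seen {0,2,3,6}
L3 = {4}  now seen {0,2,3,4,6}
Reach set: {0,2,3,4,6}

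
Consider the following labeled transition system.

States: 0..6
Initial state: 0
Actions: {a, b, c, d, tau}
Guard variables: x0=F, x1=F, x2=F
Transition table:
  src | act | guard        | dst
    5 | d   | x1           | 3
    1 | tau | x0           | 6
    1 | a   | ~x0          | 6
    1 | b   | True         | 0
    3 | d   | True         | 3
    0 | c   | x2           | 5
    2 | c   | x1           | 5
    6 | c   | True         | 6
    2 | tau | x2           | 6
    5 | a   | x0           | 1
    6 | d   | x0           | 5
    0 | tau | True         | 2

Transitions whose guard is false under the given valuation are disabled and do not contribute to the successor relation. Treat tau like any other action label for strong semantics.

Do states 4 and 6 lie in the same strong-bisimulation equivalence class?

Answer: NOT BISIMILAR

Working:
Refine partition for ~:
  round 0: {{0,1,2,3,4,5,6}}
  round 1: {{0},{1},{2,4,5},{3},{6}}
Fixed point at round 2; 5 class(es).
class of 4: {2,4,5}; class of 6: {6}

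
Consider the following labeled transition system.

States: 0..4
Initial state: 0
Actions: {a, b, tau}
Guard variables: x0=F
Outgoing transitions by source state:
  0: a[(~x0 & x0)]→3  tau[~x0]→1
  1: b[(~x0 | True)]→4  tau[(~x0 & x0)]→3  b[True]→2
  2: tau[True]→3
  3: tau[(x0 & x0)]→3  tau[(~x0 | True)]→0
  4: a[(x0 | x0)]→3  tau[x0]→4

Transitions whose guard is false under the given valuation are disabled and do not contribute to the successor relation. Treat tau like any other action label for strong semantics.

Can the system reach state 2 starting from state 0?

5 transition(s) survive guard evaluation.
Layer 0: {0}
Layer 1: {1}  total {0,1}
Layer 2: {2,4}  total {0,1,2,4}
Layer 3: {3}  total {0,1,2,3,4}
Reach set: {0,1,2,3,4}
witness 2: tau·b

Answer: REACHABLE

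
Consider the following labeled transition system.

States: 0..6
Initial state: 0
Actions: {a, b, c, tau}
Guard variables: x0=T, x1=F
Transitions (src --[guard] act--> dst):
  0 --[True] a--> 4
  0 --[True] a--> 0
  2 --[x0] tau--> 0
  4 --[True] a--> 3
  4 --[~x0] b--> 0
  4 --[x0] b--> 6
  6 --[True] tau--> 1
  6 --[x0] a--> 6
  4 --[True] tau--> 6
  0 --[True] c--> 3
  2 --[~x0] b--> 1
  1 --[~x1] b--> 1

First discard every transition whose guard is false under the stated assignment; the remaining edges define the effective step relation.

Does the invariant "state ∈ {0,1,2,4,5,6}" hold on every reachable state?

Inv-set: {0,1,2,4,5,6}
R = {0,1,3,4,6}
  0: safe
  1: safe
  3: VIOLATES
  4: safe
  6: safe
reach 3 via c — violates

Answer: INVARIANT VIOLATED at state 3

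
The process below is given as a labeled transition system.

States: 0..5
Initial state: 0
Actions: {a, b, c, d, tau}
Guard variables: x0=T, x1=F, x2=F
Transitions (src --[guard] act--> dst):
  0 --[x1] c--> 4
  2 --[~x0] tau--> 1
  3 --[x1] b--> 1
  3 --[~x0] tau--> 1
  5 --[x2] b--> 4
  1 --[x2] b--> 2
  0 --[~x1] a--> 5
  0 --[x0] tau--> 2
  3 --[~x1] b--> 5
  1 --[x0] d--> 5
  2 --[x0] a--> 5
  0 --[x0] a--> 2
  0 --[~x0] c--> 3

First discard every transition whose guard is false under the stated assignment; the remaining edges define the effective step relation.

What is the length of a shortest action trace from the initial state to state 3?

Answer: UNREACHABLE

Working:
Layered search for 3:
  Layer 0: {0}
  Layer 1: {2,5}
3 never appears.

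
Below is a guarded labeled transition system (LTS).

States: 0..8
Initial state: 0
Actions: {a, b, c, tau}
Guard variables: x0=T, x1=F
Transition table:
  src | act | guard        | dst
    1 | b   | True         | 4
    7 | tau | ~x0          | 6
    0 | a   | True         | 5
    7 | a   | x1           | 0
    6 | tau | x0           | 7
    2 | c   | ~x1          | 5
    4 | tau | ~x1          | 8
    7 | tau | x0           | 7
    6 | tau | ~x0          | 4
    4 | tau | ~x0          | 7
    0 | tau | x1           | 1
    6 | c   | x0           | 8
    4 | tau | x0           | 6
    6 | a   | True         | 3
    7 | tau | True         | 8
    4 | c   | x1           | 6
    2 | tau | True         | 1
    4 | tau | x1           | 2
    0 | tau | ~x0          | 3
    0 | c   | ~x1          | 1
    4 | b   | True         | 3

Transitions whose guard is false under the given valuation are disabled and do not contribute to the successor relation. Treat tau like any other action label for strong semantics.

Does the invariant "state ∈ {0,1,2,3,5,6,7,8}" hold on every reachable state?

Answer: INVARIANT VIOLATED at state 4

Trace:
Inv-set: {0,1,2,3,5,6,7,8}
Reachable = {0,1,3,4,5,6,7,8}
  0: safe
  1: safe
  3: safe
  4: ✗ unsafe
  5: safe
  6: safe
  7: safe
  8: safe
reach 4 via c·b — violates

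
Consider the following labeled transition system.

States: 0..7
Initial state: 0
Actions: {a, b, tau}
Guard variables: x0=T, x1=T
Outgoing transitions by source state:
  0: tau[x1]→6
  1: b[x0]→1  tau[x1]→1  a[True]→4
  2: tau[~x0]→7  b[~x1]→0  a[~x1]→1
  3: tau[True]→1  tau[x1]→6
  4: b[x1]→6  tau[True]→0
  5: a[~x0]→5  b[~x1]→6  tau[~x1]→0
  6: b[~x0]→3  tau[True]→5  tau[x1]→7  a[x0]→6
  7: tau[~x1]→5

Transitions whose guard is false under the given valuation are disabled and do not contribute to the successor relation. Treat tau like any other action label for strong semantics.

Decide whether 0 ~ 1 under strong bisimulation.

Answer: NOT BISIMILAR

Working:
Compute ~ classes (split until stable):
  round 0: {{0,1,2,3,4,5,6,7}}
  round 1: {{0,3},{1},{2,5,7},{4},{6}}
  round 2: {{0},{1},{2,5,7},{3},{4},{6}}
6 equivalence class(es) (converged in 3)
0∈{0}, 1∈{1}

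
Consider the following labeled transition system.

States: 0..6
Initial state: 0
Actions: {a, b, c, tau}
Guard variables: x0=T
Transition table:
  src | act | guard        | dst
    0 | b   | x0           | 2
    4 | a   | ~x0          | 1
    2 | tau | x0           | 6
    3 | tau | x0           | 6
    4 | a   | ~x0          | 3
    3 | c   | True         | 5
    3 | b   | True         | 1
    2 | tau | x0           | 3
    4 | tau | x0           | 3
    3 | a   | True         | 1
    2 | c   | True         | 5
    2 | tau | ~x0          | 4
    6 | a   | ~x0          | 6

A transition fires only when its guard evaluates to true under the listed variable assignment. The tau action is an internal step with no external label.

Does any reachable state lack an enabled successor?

Answer: DEADLOCK at state 1

Analysis:
R = {0,1,2,3,5,6}
  0: b→2  [1 exit(s)]
  1: ∅  [no exit]
  2: c→5  tau→3  tau→6  [3 exit(s)]
  3: a→1  b→1  c→5  tau→6  [4 exit(s)]
  5: ∅  [no exit]
  6: ∅  [no exit]
Path to 1: b·tau·b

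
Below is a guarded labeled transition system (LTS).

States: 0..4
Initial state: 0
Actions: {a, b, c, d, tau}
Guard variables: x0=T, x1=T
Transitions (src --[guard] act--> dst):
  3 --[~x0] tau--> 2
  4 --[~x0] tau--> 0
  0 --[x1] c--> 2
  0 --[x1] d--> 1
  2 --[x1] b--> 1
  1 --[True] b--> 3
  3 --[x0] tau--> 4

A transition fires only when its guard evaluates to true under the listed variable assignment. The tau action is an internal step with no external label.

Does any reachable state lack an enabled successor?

R = {0,1,2,3,4}
  0: c→2  d→1  [2 exit(s)]
  1: b→3  [1 exit(s)]
  2: b→1  [1 exit(s)]
  3: tau→4  [1 exit(s)]
  4: ∅  [no exit]
trace reaching 4: d·b·tau

Answer: DEADLOCK at state 4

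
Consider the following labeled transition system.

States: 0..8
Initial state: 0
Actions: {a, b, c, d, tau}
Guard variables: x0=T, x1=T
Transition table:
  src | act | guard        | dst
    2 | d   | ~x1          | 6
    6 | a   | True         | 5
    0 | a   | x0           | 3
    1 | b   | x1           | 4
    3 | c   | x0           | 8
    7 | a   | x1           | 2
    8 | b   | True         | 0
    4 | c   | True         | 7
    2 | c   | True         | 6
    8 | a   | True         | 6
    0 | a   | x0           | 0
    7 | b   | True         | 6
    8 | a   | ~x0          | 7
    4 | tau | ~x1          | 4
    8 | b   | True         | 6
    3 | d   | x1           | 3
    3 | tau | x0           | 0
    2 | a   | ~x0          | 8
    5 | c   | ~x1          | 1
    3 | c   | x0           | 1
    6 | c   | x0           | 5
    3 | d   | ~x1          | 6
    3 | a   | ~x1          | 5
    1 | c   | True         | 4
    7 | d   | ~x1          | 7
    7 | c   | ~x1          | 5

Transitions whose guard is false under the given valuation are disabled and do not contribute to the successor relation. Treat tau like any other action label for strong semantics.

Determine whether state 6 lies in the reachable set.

Answer: REACHABLE

Analysis:
After dropping false guards: 17 live edges.
L0 = {0}
L1 = {3}  cumulative {0,3}
L2 = {1,8}  cumulative {0,1,3,8}
L3 = {4,6}  cumulative {0,1,3,4,6,8}
L4 = {5,7}  cumulative {0,1,3,4,5,6,7,8}
L5 = {2}  cumulative {0,1,2,3,4,5,6,7,8}
R = {0,1,2,3,4,5,6,7,8}
witness 6: a·c·b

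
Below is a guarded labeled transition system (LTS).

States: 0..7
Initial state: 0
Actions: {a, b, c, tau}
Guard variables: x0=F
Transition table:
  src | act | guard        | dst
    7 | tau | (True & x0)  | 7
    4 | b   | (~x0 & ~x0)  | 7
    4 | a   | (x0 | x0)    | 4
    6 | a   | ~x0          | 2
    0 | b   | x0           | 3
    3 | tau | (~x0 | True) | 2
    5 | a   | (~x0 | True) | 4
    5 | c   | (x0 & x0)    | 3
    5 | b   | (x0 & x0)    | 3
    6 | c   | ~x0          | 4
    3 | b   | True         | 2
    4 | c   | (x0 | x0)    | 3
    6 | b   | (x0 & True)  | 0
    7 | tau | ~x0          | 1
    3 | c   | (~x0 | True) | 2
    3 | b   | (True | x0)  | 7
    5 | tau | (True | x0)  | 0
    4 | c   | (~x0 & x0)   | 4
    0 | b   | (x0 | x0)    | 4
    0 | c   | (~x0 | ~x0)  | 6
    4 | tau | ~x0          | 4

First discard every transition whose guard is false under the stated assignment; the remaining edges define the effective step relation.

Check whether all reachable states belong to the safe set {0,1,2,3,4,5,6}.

Answer: INVARIANT VIOLATED at state 7

Working:
Allowed set {0,1,2,3,4,5,6}
Reach set: {0,1,2,4,6,7}
  0: ✓
  1: ✓
  2: ✓
  4: ✓
  6: ✓
  7: outside
counterexample path to 7: c·c·b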